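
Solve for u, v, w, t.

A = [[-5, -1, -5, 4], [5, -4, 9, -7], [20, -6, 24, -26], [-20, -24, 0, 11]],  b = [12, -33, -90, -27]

Forward elimination on [A|b]:
R2 <- R2 - (-1)*R1:  [   0   -5    4   -3  -21 ]
R3 <- R3 - (-4)*R1:  [   0  -10    4  -10  -42 ]
R4 <- R4 - (4)*R1:  [   0  -20   20   -5  -75 ]
R3 <- R3 - (2)*R2:  [  0   0  -4  -4   0 ]
R4 <- R4 - (4)*R2:  [ 0  0  4  7  9 ]
R4 <- R4 - (-1)*R3:  [ 0  0  0  3  9 ]
Row echelon form:
[ -5  -1  -5   4  |   12 ]
[  0  -5   4  -3  |  -21 ]
[  0   0  -4  -4  |    0 ]
[  0   0   0   3  |    9 ]
Back-substitution:
t = (9) / 3 = 3
w = (0 - (-4)*(3)) / -4 = -3
v = (-21 - (4)*(-3) - (-3)*(3)) / -5 = 0
u = (12 - (-1)*(0) - (-5)*(-3) - (4)*(3)) / -5 = 3

(3, 0, -3, 3)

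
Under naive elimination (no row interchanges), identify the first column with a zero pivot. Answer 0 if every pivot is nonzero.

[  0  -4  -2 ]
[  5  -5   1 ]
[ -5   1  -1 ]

first zero-pivot column = 1

Naive forward elimination:
Pivot entry (1,1) is zero but row 2 has 5 in column 1 -> naive elimination stops; a row interchange (e.g. R1 <-> R2) would be required here.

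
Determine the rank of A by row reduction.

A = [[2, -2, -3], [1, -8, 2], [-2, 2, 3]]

rank(A) = 2

Row reduction:
R2 <- R2 - (1/2)*R1:  [   0   -7  7/2 ]
R3 <- R3 - (-1)*R1:  [ 0  0  0 ]
Row echelon form:
[ 2  -2   -3 ]
[ 0  -7  7/2 ]
[ 0   0    0 ]
Nonzero rows / pivot columns: 2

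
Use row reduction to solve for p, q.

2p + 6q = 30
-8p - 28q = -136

(3, 4)

Forward elimination on [A|b]:
R2 <- R2 - (-4)*R1:  [   0   -4  -16 ]
Row echelon form:
[ 2   6  |   30 ]
[ 0  -4  |  -16 ]
Back-substitution:
q = (-16) / -4 = 4
p = (30 - (6)*(4)) / 2 = 3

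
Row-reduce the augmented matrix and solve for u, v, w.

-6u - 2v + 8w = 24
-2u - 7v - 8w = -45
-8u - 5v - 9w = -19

(-3, 5, 2)

Forward elimination on [A|b]:
R2 <- R2 - (1/3)*R1:  [     0  -19/3  -32/3    -53 ]
R3 <- R3 - (4/3)*R1:  [     0   -7/3  -59/3    -51 ]
R3 <- R3 - (7/19)*R2:  [       0        0  -299/19  -598/19 ]
Row echelon form:
[ -6     -2        8  |       24 ]
[  0  -19/3    -32/3  |      -53 ]
[  0      0  -299/19  |  -598/19 ]
Back-substitution:
w = (-598/19) / (-299/19) = 2
v = (-53 - (-32/3)*(2)) / (-19/3) = 5
u = (24 - (-2)*(5) - (8)*(2)) / -6 = -3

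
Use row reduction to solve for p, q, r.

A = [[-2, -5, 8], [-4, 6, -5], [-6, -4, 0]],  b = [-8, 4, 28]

(-2, -4, -4)

Forward elimination on [A|b]:
R2 <- R2 - (2)*R1:  [   0   16  -21   20 ]
R3 <- R3 - (3)*R1:  [   0   11  -24   52 ]
R3 <- R3 - (11/16)*R2:  [       0        0  -153/16    153/4 ]
Row echelon form:
[ -2  -5        8  |     -8 ]
[  0  16      -21  |     20 ]
[  0   0  -153/16  |  153/4 ]
Back-substitution:
r = (153/4) / (-153/16) = -4
q = (20 - (-21)*(-4)) / 16 = -4
p = (-8 - (-5)*(-4) - (8)*(-4)) / -2 = -2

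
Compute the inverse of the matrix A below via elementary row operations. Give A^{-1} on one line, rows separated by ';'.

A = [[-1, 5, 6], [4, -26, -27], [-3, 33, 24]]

inverse = [-89/6 -13/3 -7/6; 5/6 1/3 1/6; -3 -1 -1/3]

Gauss-Jordan on [A | I]:
R1 <- (1/-1)*R1:  [  1  -5  -6  |  -1   0   0 ]
R2 <- R2 - (4)*R1:  [  0  -6  -3  |   4   1   0 ]
R3 <- R3 - (-3)*R1:  [  0  18   6  |  -3   0   1 ]
R2 <- (1/-6)*R2:  [    0     1   1/2  |  -2/3  -1/6     0 ]
R1 <- R1 - (-5)*R2:  [     1      0   -7/2  |  -13/3   -5/6      0 ]
R3 <- R3 - (18)*R2:  [  0   0  -3  |   9   3   1 ]
R3 <- (1/-3)*R3:  [    0     0     1  |    -3    -1  -1/3 ]
R1 <- R1 - (-7/2)*R3:  [     1      0      0  |  -89/6  -13/3   -7/6 ]
R2 <- R2 - (1/2)*R3:  [   0    1    0  |  5/6  1/3  1/6 ]
Right block of [I | A^{-1}] is the inverse:
[ -89/6  -13/3  -7/6 ]
[   5/6    1/3   1/6 ]
[    -3     -1  -1/3 ]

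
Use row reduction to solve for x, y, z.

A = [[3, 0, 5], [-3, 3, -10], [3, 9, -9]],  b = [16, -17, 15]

(2, 3, 2)

Forward elimination on [A|b]:
R2 <- R2 - (-1)*R1:  [  0   3  -5  -1 ]
R3 <- R3 - (1)*R1:  [   0    9  -14   -1 ]
R3 <- R3 - (3)*R2:  [ 0  0  1  2 ]
Row echelon form:
[ 3  0   5  |  16 ]
[ 0  3  -5  |  -1 ]
[ 0  0   1  |   2 ]
Back-substitution:
z = (2) / 1 = 2
y = (-1 - (-5)*(2)) / 3 = 3
x = (16 - (5)*(2)) / 3 = 2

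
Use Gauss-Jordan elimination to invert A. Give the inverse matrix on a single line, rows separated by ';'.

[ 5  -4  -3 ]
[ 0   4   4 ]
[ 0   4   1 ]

Gauss-Jordan on [A | I]:
R1 <- (1/5)*R1:  [    1  -4/5  -3/5  |   1/5     0     0 ]
R2 <- (1/4)*R2:  [   0    1    1  |    0  1/4    0 ]
R1 <- R1 - (-4/5)*R2:  [   1    0  1/5  |  1/5  1/5    0 ]
R3 <- R3 - (4)*R2:  [  0   0  -3  |   0  -1   1 ]
R3 <- (1/-3)*R3:  [    0     0     1  |     0   1/3  -1/3 ]
R1 <- R1 - (1/5)*R3:  [    1     0     0  |   1/5  2/15  1/15 ]
R2 <- R2 - (1)*R3:  [     0      1      0  |      0  -1/12    1/3 ]
Right block of [I | A^{-1}] is the inverse:
[ 1/5   2/15  1/15 ]
[   0  -1/12   1/3 ]
[   0    1/3  -1/3 ]

inverse = [1/5 2/15 1/15; 0 -1/12 1/3; 0 1/3 -1/3]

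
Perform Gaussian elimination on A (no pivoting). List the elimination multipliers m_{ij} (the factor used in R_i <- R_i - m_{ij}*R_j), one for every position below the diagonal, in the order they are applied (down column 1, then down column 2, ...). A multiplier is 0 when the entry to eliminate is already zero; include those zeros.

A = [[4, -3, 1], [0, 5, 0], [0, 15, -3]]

Forward elimination:
R2: entry in column 1 is already 0 -> m_{21} = 0 (no row operation needed)
R3: entry in column 1 is already 0 -> m_{31} = 0 (no row operation needed)
R3 <- R3 - (3)*R2:  [  0   0  -3 ]
Multipliers (in order of application): m_{21} = 0, m_{31} = 0, m_{32} = 3

multipliers: 0, 0, 3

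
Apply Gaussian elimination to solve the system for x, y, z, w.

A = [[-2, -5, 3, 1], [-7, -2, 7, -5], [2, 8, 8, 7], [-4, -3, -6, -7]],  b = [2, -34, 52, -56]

Forward elimination on [A|b]:
R2 <- R2 - (7/2)*R1:  [     0   31/2   -7/2  -17/2    -41 ]
R3 <- R3 - (-1)*R1:  [  0   3  11   8  54 ]
R4 <- R4 - (2)*R1:  [   0    7  -12   -9  -60 ]
R3 <- R3 - (6/31)*R2:  [       0        0   362/31   299/31  1920/31 ]
R4 <- R4 - (14/31)*R2:  [        0         0   -323/31   -160/31  -1286/31 ]
R4 <- R4 - (-323/362)*R3:  [        0         0         0  1247/362  2494/181 ]
Row echelon form:
[ -2    -5       3         1  |         2 ]
[  0  31/2    -7/2     -17/2  |       -41 ]
[  0     0  362/31    299/31  |   1920/31 ]
[  0     0       0  1247/362  |  2494/181 ]
Back-substitution:
w = (2494/181) / (1247/362) = 4
z = (1920/31 - (299/31)*(4)) / (362/31) = 2
y = (-41 - (-7/2)*(2) - (-17/2)*(4)) / (31/2) = 0
x = (2 - (-5)*(0) - (3)*(2) - (1)*(4)) / -2 = 4

(4, 0, 2, 4)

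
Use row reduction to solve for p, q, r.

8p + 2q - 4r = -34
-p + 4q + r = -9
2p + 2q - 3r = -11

Forward elimination on [A|b]:
R2 <- R2 - (-1/8)*R1:  [     0   17/4    1/2  -53/4 ]
R3 <- R3 - (1/4)*R1:  [    0   3/2    -2  -5/2 ]
R3 <- R3 - (6/17)*R2:  [      0       0  -37/17   37/17 ]
Row echelon form:
[ 8     2      -4  |    -34 ]
[ 0  17/4     1/2  |  -53/4 ]
[ 0     0  -37/17  |  37/17 ]
Back-substitution:
r = (37/17) / (-37/17) = -1
q = (-53/4 - (1/2)*(-1)) / (17/4) = -3
p = (-34 - (2)*(-3) - (-4)*(-1)) / 8 = -4

(-4, -3, -1)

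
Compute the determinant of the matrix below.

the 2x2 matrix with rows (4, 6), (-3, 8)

Forward elimination:
R2 <- R2 - (-3/4)*R1:  [    0  25/2 ]
Upper-triangular form:
[ 4     6 ]
[ 0  25/2 ]
det(A) = (-1)^0 * (4) * (25/2) = 50  (0 row swaps -> sign +1)

det(A) = 50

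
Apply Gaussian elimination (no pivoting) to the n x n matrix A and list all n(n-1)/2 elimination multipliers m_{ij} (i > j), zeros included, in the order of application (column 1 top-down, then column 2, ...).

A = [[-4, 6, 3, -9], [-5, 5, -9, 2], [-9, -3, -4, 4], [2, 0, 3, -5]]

multipliers: 5/4, 9/4, -1/2, 33/5, -6/5, -54/367

Forward elimination:
R2 <- R2 - (5/4)*R1:  [     0   -5/2  -51/4   53/4 ]
R3 <- R3 - (9/4)*R1:  [     0  -33/2  -43/4   97/4 ]
R4 <- R4 - (-1/2)*R1:  [     0      3    9/2  -19/2 ]
R3 <- R3 - (33/5)*R2:  [      0       0   367/5  -316/5 ]
R4 <- R4 - (-6/5)*R2:  [     0      0  -54/5   32/5 ]
R4 <- R4 - (-54/367)*R3:  [         0          0          0  -1064/367 ]
Multipliers (in order of application): m_{21} = 5/4, m_{31} = 9/4, m_{41} = -1/2, m_{32} = 33/5, m_{42} = -6/5, m_{43} = -54/367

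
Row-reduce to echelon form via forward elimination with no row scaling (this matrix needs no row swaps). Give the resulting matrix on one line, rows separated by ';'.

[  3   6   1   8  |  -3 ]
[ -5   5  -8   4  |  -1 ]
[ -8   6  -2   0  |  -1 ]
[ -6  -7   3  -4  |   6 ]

REF = [3 6 1 8 -3; 0 15 -19/3 52/3 -6; 0 0 448/45 -184/45 -1/5; 0 0 0 64/7 15/7]

Forward elimination:
R2 <- R2 - (-5/3)*R1:  [     0     15  -19/3   52/3     -6 ]
R3 <- R3 - (-8/3)*R1:  [    0    22   2/3  64/3    -9 ]
R4 <- R4 - (-2)*R1:  [  0   5   5  12   0 ]
R3 <- R3 - (22/15)*R2:  [       0        0   448/45  -184/45     -1/5 ]
R4 <- R4 - (1/3)*R2:  [    0     0  64/9  56/9     2 ]
R4 <- R4 - (5/7)*R3:  [    0     0     0  64/7  15/7 ]
Row echelon form:
[ 3   6       1        8  |    -3 ]
[ 0  15   -19/3     52/3  |    -6 ]
[ 0   0  448/45  -184/45  |  -1/5 ]
[ 0   0       0     64/7  |  15/7 ]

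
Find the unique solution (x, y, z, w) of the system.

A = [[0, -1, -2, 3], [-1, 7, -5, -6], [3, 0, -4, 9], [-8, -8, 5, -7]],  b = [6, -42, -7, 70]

(-4, -5, 1, 1)

Forward elimination on [A|b]:
R1 <-> R2   (pivot in column 1 was zero)
[ -1   7  -5  -6  -42 ]
[  0  -1  -2   3    6 ]
[  3   0  -4   9   -7 ]
[ -8  -8   5  -7   70 ]
R3 <- R3 - (-3)*R1:  [    0    21   -19    -9  -133 ]
R4 <- R4 - (8)*R1:  [   0  -64   45   41  406 ]
R3 <- R3 - (-21)*R2:  [   0    0  -61   54   -7 ]
R4 <- R4 - (64)*R2:  [    0     0   173  -151    22 ]
R4 <- R4 - (-173/61)*R3:  [      0       0       0  131/61  131/61 ]
Row echelon form:
[ -1   7   -5      -6  |     -42 ]
[  0  -1   -2       3  |       6 ]
[  0   0  -61      54  |      -7 ]
[  0   0    0  131/61  |  131/61 ]
Back-substitution:
w = (131/61) / (131/61) = 1
z = (-7 - (54)*(1)) / -61 = 1
y = (6 - (-2)*(1) - (3)*(1)) / -1 = -5
x = (-42 - (7)*(-5) - (-5)*(1) - (-6)*(1)) / -1 = -4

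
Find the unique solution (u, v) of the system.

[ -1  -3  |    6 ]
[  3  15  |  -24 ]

(-3, -1)

Forward elimination on [A|b]:
R2 <- R2 - (-3)*R1:  [  0   6  -6 ]
Row echelon form:
[ -1  -3  |   6 ]
[  0   6  |  -6 ]
Back-substitution:
v = (-6) / 6 = -1
u = (6 - (-3)*(-1)) / -1 = -3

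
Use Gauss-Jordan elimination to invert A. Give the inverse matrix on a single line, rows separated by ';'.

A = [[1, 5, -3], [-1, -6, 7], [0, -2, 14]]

inverse = [35/3 32/3 -17/6; -7/3 -7/3 2/3; -1/3 -1/3 1/6]

Gauss-Jordan on [A | I]:
R2 <- R2 - (-1)*R1:  [  0  -1   4  |   1   1   0 ]
R2 <- (1/-1)*R2:  [  0   1  -4  |  -1  -1   0 ]
R1 <- R1 - (5)*R2:  [  1   0  17  |   6   5   0 ]
R3 <- R3 - (-2)*R2:  [  0   0   6  |  -2  -2   1 ]
R3 <- (1/6)*R3:  [    0     0     1  |  -1/3  -1/3   1/6 ]
R1 <- R1 - (17)*R3:  [     1      0      0  |   35/3   32/3  -17/6 ]
R2 <- R2 - (-4)*R3:  [    0     1     0  |  -7/3  -7/3   2/3 ]
Right block of [I | A^{-1}] is the inverse:
[ 35/3  32/3  -17/6 ]
[ -7/3  -7/3    2/3 ]
[ -1/3  -1/3    1/6 ]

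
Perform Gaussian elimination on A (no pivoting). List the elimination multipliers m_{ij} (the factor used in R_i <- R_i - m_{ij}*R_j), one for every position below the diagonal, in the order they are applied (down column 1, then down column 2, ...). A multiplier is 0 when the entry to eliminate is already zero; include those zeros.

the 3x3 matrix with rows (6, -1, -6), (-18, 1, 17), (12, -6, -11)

Forward elimination:
R2 <- R2 - (-3)*R1:  [  0  -2  -1 ]
R3 <- R3 - (2)*R1:  [  0  -4   1 ]
R3 <- R3 - (2)*R2:  [ 0  0  3 ]
Multipliers (in order of application): m_{21} = -3, m_{31} = 2, m_{32} = 2

multipliers: -3, 2, 2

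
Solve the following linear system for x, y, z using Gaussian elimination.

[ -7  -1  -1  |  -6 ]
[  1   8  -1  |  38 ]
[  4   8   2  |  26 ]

(1, 4, -5)

Forward elimination on [A|b]:
R2 <- R2 - (-1/7)*R1:  [     0   55/7   -8/7  260/7 ]
R3 <- R3 - (-4/7)*R1:  [     0   52/7   10/7  158/7 ]
R3 <- R3 - (52/55)*R2:  [       0        0   138/55  -138/11 ]
Row echelon form:
[ -7    -1      -1  |       -6 ]
[  0  55/7    -8/7  |    260/7 ]
[  0     0  138/55  |  -138/11 ]
Back-substitution:
z = (-138/11) / (138/55) = -5
y = (260/7 - (-8/7)*(-5)) / (55/7) = 4
x = (-6 - (-1)*(4) - (-1)*(-5)) / -7 = 1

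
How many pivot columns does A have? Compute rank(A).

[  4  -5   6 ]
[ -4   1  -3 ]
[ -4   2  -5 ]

rank(A) = 3

Row reduction:
R2 <- R2 - (-1)*R1:  [  0  -4   3 ]
R3 <- R3 - (-1)*R1:  [  0  -3   1 ]
R3 <- R3 - (3/4)*R2:  [    0     0  -5/4 ]
Row echelon form:
[ 4  -5     6 ]
[ 0  -4     3 ]
[ 0   0  -5/4 ]
Nonzero rows / pivot columns: 3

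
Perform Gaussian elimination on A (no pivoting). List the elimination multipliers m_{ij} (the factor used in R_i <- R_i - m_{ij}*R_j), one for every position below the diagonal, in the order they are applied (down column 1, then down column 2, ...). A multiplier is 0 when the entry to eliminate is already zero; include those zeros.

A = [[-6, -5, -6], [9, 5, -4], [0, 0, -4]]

Forward elimination:
R2 <- R2 - (-3/2)*R1:  [    0  -5/2   -13 ]
R3: entry in column 1 is already 0 -> m_{31} = 0 (no row operation needed)
R3: entry in column 2 is already 0 -> m_{32} = 0 (no row operation needed)
Multipliers (in order of application): m_{21} = -3/2, m_{31} = 0, m_{32} = 0

multipliers: -3/2, 0, 0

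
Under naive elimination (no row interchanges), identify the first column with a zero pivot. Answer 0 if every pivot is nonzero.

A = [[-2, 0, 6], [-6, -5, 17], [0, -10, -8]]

Naive forward elimination:
R2 <- R2 - (3)*R1:  [  0  -5  -1 ]
R3 <- R3 - (2)*R2:  [  0   0  -6 ]
All pivots nonzero; naive elimination completes without hitting a zero pivot.

first zero-pivot column = 0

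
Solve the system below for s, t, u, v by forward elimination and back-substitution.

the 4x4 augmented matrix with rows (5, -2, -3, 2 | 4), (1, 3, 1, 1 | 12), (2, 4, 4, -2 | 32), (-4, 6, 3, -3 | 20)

(4, 4, 0, -4)

Forward elimination on [A|b]:
R2 <- R2 - (1/5)*R1:  [    0  17/5   8/5   3/5  56/5 ]
R3 <- R3 - (2/5)*R1:  [     0   24/5   26/5  -14/5  152/5 ]
R4 <- R4 - (-4/5)*R1:  [     0   22/5    3/5   -7/5  116/5 ]
R3 <- R3 - (24/17)*R2:  [      0       0   50/17  -62/17  248/17 ]
R4 <- R4 - (22/17)*R2:  [      0       0  -25/17  -37/17  148/17 ]
R4 <- R4 - (-1/2)*R3:  [  0   0   0  -4  16 ]
Row echelon form:
[ 5    -2     -3       2  |       4 ]
[ 0  17/5    8/5     3/5  |    56/5 ]
[ 0     0  50/17  -62/17  |  248/17 ]
[ 0     0      0      -4  |      16 ]
Back-substitution:
v = (16) / -4 = -4
u = (248/17 - (-62/17)*(-4)) / (50/17) = 0
t = (56/5 - (8/5)*(0) - (3/5)*(-4)) / (17/5) = 4
s = (4 - (-2)*(4) - (-3)*(0) - (2)*(-4)) / 5 = 4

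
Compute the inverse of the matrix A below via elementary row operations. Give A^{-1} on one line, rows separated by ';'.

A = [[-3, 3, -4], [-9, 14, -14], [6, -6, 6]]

inverse = [0 1/5 7/15; -1 1/5 -1/5; -1 0 -1/2]

Gauss-Jordan on [A | I]:
R1 <- (1/-3)*R1:  [    1    -1   4/3  |  -1/3     0     0 ]
R2 <- R2 - (-9)*R1:  [  0   5  -2  |  -3   1   0 ]
R3 <- R3 - (6)*R1:  [  0   0  -2  |   2   0   1 ]
R2 <- (1/5)*R2:  [    0     1  -2/5  |  -3/5   1/5     0 ]
R1 <- R1 - (-1)*R2:  [      1       0   14/15  |  -14/15     1/5       0 ]
R3 <- (1/-2)*R3:  [    0     0     1  |    -1     0  -1/2 ]
R1 <- R1 - (14/15)*R3:  [    1     0     0  |     0   1/5  7/15 ]
R2 <- R2 - (-2/5)*R3:  [    0     1     0  |    -1   1/5  -1/5 ]
Right block of [I | A^{-1}] is the inverse:
[  0  1/5  7/15 ]
[ -1  1/5  -1/5 ]
[ -1    0  -1/2 ]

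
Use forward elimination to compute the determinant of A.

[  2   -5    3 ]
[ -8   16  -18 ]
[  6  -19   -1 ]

Forward elimination:
R2 <- R2 - (-4)*R1:  [  0  -4  -6 ]
R3 <- R3 - (3)*R1:  [   0   -4  -10 ]
R3 <- R3 - (1)*R2:  [  0   0  -4 ]
Upper-triangular form:
[ 2  -5   3 ]
[ 0  -4  -6 ]
[ 0   0  -4 ]
det(A) = (-1)^0 * (2) * (-4) * (-4) = 32  (0 row swaps -> sign +1)

det(A) = 32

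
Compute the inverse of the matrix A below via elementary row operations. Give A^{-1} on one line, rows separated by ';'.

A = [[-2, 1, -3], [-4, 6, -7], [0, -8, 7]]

inverse = [7/20 -17/40 -11/40; -7/10 7/20 1/20; -4/5 2/5 1/5]

Gauss-Jordan on [A | I]:
R1 <- (1/-2)*R1:  [    1  -1/2   3/2  |  -1/2     0     0 ]
R2 <- R2 - (-4)*R1:  [  0   4  -1  |  -2   1   0 ]
R2 <- (1/4)*R2:  [    0     1  -1/4  |  -1/2   1/4     0 ]
R1 <- R1 - (-1/2)*R2:  [    1     0  11/8  |  -3/4   1/8     0 ]
R3 <- R3 - (-8)*R2:  [  0   0   5  |  -4   2   1 ]
R3 <- (1/5)*R3:  [    0     0     1  |  -4/5   2/5   1/5 ]
R1 <- R1 - (11/8)*R3:  [      1       0       0  |    7/20  -17/40  -11/40 ]
R2 <- R2 - (-1/4)*R3:  [     0      1      0  |  -7/10   7/20   1/20 ]
Right block of [I | A^{-1}] is the inverse:
[  7/20  -17/40  -11/40 ]
[ -7/10    7/20    1/20 ]
[  -4/5     2/5     1/5 ]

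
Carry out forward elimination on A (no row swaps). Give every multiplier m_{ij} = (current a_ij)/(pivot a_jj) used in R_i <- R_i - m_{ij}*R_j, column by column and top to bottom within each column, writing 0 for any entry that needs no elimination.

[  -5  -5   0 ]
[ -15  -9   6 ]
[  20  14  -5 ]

multipliers: 3, -4, -1

Forward elimination:
R2 <- R2 - (3)*R1:  [ 0  6  6 ]
R3 <- R3 - (-4)*R1:  [  0  -6  -5 ]
R3 <- R3 - (-1)*R2:  [ 0  0  1 ]
Multipliers (in order of application): m_{21} = 3, m_{31} = -4, m_{32} = -1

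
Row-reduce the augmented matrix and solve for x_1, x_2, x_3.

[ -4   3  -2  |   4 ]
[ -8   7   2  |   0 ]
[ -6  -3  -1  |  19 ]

(-2, -2, -1)

Forward elimination on [A|b]:
R2 <- R2 - (2)*R1:  [  0   1   6  -8 ]
R3 <- R3 - (3/2)*R1:  [     0  -15/2      2     13 ]
R3 <- R3 - (-15/2)*R2:  [   0    0   47  -47 ]
Row echelon form:
[ -4  3  -2  |    4 ]
[  0  1   6  |   -8 ]
[  0  0  47  |  -47 ]
Back-substitution:
x_3 = (-47) / 47 = -1
x_2 = (-8 - (6)*(-1)) / 1 = -2
x_1 = (4 - (3)*(-2) - (-2)*(-1)) / -4 = -2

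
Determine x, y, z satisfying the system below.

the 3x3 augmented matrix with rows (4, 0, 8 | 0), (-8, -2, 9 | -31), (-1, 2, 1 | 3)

Forward elimination on [A|b]:
R2 <- R2 - (-2)*R1:  [   0   -2   25  -31 ]
R3 <- R3 - (-1/4)*R1:  [ 0  2  3  3 ]
R3 <- R3 - (-1)*R2:  [   0    0   28  -28 ]
Row echelon form:
[ 4   0   8  |    0 ]
[ 0  -2  25  |  -31 ]
[ 0   0  28  |  -28 ]
Back-substitution:
z = (-28) / 28 = -1
y = (-31 - (25)*(-1)) / -2 = 3
x = (0 - (8)*(-1)) / 4 = 2

(2, 3, -1)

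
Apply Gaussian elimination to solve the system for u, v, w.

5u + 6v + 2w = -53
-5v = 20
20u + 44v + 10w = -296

Forward elimination on [A|b]:
R3 <- R3 - (4)*R1:  [   0   20    2  -84 ]
R3 <- R3 - (-4)*R2:  [  0   0   2  -4 ]
Row echelon form:
[ 5   6  2  |  -53 ]
[ 0  -5  0  |   20 ]
[ 0   0  2  |   -4 ]
Back-substitution:
w = (-4) / 2 = -2
v = (20) / -5 = -4
u = (-53 - (6)*(-4) - (2)*(-2)) / 5 = -5

(-5, -4, -2)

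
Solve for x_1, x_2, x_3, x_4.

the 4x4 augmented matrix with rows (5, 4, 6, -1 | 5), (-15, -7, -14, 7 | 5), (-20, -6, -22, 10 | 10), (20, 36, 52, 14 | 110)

(2, 0, 0, 5)

Forward elimination on [A|b]:
R2 <- R2 - (-3)*R1:  [  0   5   4   4  20 ]
R3 <- R3 - (-4)*R1:  [  0  10   2   6  30 ]
R4 <- R4 - (4)*R1:  [  0  20  28  18  90 ]
R3 <- R3 - (2)*R2:  [   0    0   -6   -2  -10 ]
R4 <- R4 - (4)*R2:  [  0   0  12   2  10 ]
R4 <- R4 - (-2)*R3:  [   0    0    0   -2  -10 ]
Row echelon form:
[ 5  4   6  -1  |    5 ]
[ 0  5   4   4  |   20 ]
[ 0  0  -6  -2  |  -10 ]
[ 0  0   0  -2  |  -10 ]
Back-substitution:
x_4 = (-10) / -2 = 5
x_3 = (-10 - (-2)*(5)) / -6 = 0
x_2 = (20 - (4)*(0) - (4)*(5)) / 5 = 0
x_1 = (5 - (4)*(0) - (6)*(0) - (-1)*(5)) / 5 = 2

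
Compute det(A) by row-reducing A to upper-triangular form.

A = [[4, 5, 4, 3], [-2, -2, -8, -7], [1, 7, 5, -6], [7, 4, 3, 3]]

det(A) = -1064

Forward elimination:
R2 <- R2 - (-1/2)*R1:  [     0    1/2     -6  -11/2 ]
R3 <- R3 - (1/4)*R1:  [     0   23/4      4  -27/4 ]
R4 <- R4 - (7/4)*R1:  [     0  -19/4     -4   -9/4 ]
R3 <- R3 - (23/2)*R2:  [     0      0     73  113/2 ]
R4 <- R4 - (-19/2)*R2:  [      0       0     -61  -109/2 ]
R4 <- R4 - (-61/73)*R3:  [       0        0        0  -532/73 ]
Upper-triangular form:
[ 4    5   4        3 ]
[ 0  1/2  -6    -11/2 ]
[ 0    0  73    113/2 ]
[ 0    0   0  -532/73 ]
det(A) = (-1)^0 * (4) * (1/2) * (73) * (-532/73) = -1064  (0 row swaps -> sign +1)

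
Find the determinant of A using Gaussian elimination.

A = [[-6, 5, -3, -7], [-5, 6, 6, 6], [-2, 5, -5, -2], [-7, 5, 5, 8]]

det(A) = 1730

Forward elimination:
R2 <- R2 - (5/6)*R1:  [    0  11/6  17/2  71/6 ]
R3 <- R3 - (1/3)*R1:  [    0  10/3    -4   1/3 ]
R4 <- R4 - (7/6)*R1:  [    0  -5/6  17/2  97/6 ]
R3 <- R3 - (20/11)*R2:  [       0        0  -214/11  -233/11 ]
R4 <- R4 - (-5/11)*R2:  [      0       0  136/11  237/11 ]
R4 <- R4 - (-68/107)*R3:  [       0        0        0  865/107 ]
Upper-triangular form:
[ -6     5       -3       -7 ]
[  0  11/6     17/2     71/6 ]
[  0     0  -214/11  -233/11 ]
[  0     0        0  865/107 ]
det(A) = (-1)^0 * (-6) * (11/6) * (-214/11) * (865/107) = 1730  (0 row swaps -> sign +1)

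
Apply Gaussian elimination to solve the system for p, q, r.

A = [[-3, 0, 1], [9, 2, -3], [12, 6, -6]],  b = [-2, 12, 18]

(2, 3, 4)

Forward elimination on [A|b]:
R2 <- R2 - (-3)*R1:  [ 0  2  0  6 ]
R3 <- R3 - (-4)*R1:  [  0   6  -2  10 ]
R3 <- R3 - (3)*R2:  [  0   0  -2  -8 ]
Row echelon form:
[ -3  0   1  |  -2 ]
[  0  2   0  |   6 ]
[  0  0  -2  |  -8 ]
Back-substitution:
r = (-8) / -2 = 4
q = (6) / 2 = 3
p = (-2 - (1)*(4)) / -3 = 2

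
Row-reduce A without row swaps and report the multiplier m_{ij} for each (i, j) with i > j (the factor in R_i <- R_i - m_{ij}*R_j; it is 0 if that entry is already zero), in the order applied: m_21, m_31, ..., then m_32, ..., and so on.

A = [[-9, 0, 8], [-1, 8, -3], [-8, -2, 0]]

Forward elimination:
R2 <- R2 - (1/9)*R1:  [     0      8  -35/9 ]
R3 <- R3 - (8/9)*R1:  [     0     -2  -64/9 ]
R3 <- R3 - (-1/4)*R2:  [      0       0  -97/12 ]
Multipliers (in order of application): m_{21} = 1/9, m_{31} = 8/9, m_{32} = -1/4

multipliers: 1/9, 8/9, -1/4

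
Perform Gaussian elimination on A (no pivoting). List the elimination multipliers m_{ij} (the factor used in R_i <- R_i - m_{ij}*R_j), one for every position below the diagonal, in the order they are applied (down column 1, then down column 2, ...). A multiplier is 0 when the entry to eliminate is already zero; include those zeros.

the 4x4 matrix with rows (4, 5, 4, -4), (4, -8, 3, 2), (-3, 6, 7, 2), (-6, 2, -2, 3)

multipliers: 1, -3/4, -3/2, -3/4, -19/26, 170/481

Forward elimination:
R2 <- R2 - (1)*R1:  [   0  -13   -1    6 ]
R3 <- R3 - (-3/4)*R1:  [    0  39/4    10    -1 ]
R4 <- R4 - (-3/2)*R1:  [    0  19/2     4    -3 ]
R3 <- R3 - (-3/4)*R2:  [    0     0  37/4   7/2 ]
R4 <- R4 - (-19/26)*R2:  [     0      0  85/26  18/13 ]
R4 <- R4 - (170/481)*R3:  [      0       0       0  71/481 ]
Multipliers (in order of application): m_{21} = 1, m_{31} = -3/4, m_{41} = -3/2, m_{32} = -3/4, m_{42} = -19/26, m_{43} = 170/481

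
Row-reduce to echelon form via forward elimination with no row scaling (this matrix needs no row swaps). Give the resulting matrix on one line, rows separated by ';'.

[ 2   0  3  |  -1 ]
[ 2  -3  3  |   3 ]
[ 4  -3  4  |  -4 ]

REF = [2 0 3 -1; 0 -3 0 4; 0 0 -2 -6]

Forward elimination:
R2 <- R2 - (1)*R1:  [  0  -3   0   4 ]
R3 <- R3 - (2)*R1:  [  0  -3  -2  -2 ]
R3 <- R3 - (1)*R2:  [  0   0  -2  -6 ]
Row echelon form:
[ 2   0   3  |  -1 ]
[ 0  -3   0  |   4 ]
[ 0   0  -2  |  -6 ]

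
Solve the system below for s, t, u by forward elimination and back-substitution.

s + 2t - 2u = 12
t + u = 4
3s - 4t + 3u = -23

Forward elimination on [A|b]:
R3 <- R3 - (3)*R1:  [   0  -10    9  -59 ]
R3 <- R3 - (-10)*R2:  [   0    0   19  -19 ]
Row echelon form:
[ 1  2  -2  |   12 ]
[ 0  1   1  |    4 ]
[ 0  0  19  |  -19 ]
Back-substitution:
u = (-19) / 19 = -1
t = (4 - (1)*(-1)) / 1 = 5
s = (12 - (2)*(5) - (-2)*(-1)) / 1 = 0

(0, 5, -1)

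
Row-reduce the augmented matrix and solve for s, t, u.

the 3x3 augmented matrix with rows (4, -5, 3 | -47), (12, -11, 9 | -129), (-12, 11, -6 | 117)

Forward elimination on [A|b]:
R2 <- R2 - (3)*R1:  [  0   4   0  12 ]
R3 <- R3 - (-3)*R1:  [   0   -4    3  -24 ]
R3 <- R3 - (-1)*R2:  [   0    0    3  -12 ]
Row echelon form:
[ 4  -5  3  |  -47 ]
[ 0   4  0  |   12 ]
[ 0   0  3  |  -12 ]
Back-substitution:
u = (-12) / 3 = -4
t = (12) / 4 = 3
s = (-47 - (-5)*(3) - (3)*(-4)) / 4 = -5

(-5, 3, -4)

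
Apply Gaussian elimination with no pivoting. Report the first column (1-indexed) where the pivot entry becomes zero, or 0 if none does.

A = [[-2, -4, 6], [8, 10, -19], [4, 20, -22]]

first zero-pivot column = 3

Naive forward elimination:
R2 <- R2 - (-4)*R1:  [  0  -6   5 ]
R3 <- R3 - (-2)*R1:  [   0   12  -10 ]
R3 <- R3 - (-2)*R2:  [ 0  0  0 ]
Matrix at this point:
[ -2  -4  6 ]
[  0  -6  5 ]
[  0   0  0 ]
Pivot entry (3,3) in the last row is zero and there are no rows below to swap with -> zero pivot in column 3 (A is singular).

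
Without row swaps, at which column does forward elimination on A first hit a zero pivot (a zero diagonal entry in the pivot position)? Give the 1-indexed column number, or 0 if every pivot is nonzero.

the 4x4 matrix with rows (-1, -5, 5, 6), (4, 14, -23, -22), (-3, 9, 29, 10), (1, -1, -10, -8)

first zero-pivot column = 0

Naive forward elimination:
R2 <- R2 - (-4)*R1:  [  0  -6  -3   2 ]
R3 <- R3 - (3)*R1:  [  0  24  14  -8 ]
R4 <- R4 - (-1)*R1:  [  0  -6  -5  -2 ]
R3 <- R3 - (-4)*R2:  [ 0  0  2  0 ]
R4 <- R4 - (1)*R2:  [  0   0  -2  -4 ]
R4 <- R4 - (-1)*R3:  [  0   0   0  -4 ]
All pivots nonzero; naive elimination completes without hitting a zero pivot.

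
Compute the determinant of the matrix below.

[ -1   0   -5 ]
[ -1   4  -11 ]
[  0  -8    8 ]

Forward elimination:
R2 <- R2 - (1)*R1:  [  0   4  -6 ]
R3 <- R3 - (-2)*R2:  [  0   0  -4 ]
Upper-triangular form:
[ -1  0  -5 ]
[  0  4  -6 ]
[  0  0  -4 ]
det(A) = (-1)^0 * (-1) * (4) * (-4) = 16  (0 row swaps -> sign +1)

det(A) = 16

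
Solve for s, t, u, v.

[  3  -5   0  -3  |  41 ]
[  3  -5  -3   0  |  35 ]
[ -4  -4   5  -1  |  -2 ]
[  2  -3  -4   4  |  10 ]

Forward elimination on [A|b]:
R2 <- R2 - (1)*R1:  [  0   0  -3   3  -6 ]
R3 <- R3 - (-4/3)*R1:  [     0  -32/3      5     -5  158/3 ]
R4 <- R4 - (2/3)*R1:  [     0    1/3     -4      6  -52/3 ]
R2 <-> R3   (pivot in column 2 was zero)
[ 3     -5   0  -3     41 ]
[ 0  -32/3   5  -5  158/3 ]
[ 0      0  -3   3     -6 ]
[ 0    1/3  -4   6  -52/3 ]
R4 <- R4 - (-1/32)*R2:  [       0        0  -123/32   187/32  -251/16 ]
R4 <- R4 - (41/32)*R3:  [  0   0   0   2  -8 ]
Row echelon form:
[ 3     -5   0  -3  |     41 ]
[ 0  -32/3   5  -5  |  158/3 ]
[ 0      0  -3   3  |     -6 ]
[ 0      0   0   2  |     -8 ]
Back-substitution:
v = (-8) / 2 = -4
u = (-6 - (3)*(-4)) / -3 = -2
t = (158/3 - (5)*(-2) - (-5)*(-4)) / (-32/3) = -4
s = (41 - (-5)*(-4) - (-3)*(-4)) / 3 = 3

(3, -4, -2, -4)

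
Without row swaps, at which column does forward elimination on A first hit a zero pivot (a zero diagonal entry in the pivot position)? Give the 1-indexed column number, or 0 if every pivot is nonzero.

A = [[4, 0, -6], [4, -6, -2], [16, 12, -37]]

Naive forward elimination:
R2 <- R2 - (1)*R1:  [  0  -6   4 ]
R3 <- R3 - (4)*R1:  [   0   12  -13 ]
R3 <- R3 - (-2)*R2:  [  0   0  -5 ]
All pivots nonzero; naive elimination completes without hitting a zero pivot.

first zero-pivot column = 0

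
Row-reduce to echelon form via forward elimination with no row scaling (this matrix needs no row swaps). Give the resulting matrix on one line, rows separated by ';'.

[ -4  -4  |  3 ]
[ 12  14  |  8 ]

REF = [-4 -4 3; 0 2 17]

Forward elimination:
R2 <- R2 - (-3)*R1:  [  0   2  17 ]
Row echelon form:
[ -4  -4  |   3 ]
[  0   2  |  17 ]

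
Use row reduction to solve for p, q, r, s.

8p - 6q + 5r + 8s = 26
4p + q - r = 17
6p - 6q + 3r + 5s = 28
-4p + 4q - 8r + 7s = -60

(5, -3, 0, -4)

Forward elimination on [A|b]:
R2 <- R2 - (1/2)*R1:  [    0     4  -7/2    -4     4 ]
R3 <- R3 - (3/4)*R1:  [    0  -3/2  -3/4    -1  17/2 ]
R4 <- R4 - (-1/2)*R1:  [     0      1  -11/2     11    -47 ]
R3 <- R3 - (-3/8)*R2:  [      0       0  -33/16    -5/2      10 ]
R4 <- R4 - (1/4)*R2:  [     0      0  -37/8     12    -48 ]
R4 <- R4 - (74/33)*R3:  [        0         0         0    581/33  -2324/33 ]
Row echelon form:
[ 8  -6       5       8  |        26 ]
[ 0   4    -7/2      -4  |         4 ]
[ 0   0  -33/16    -5/2  |        10 ]
[ 0   0       0  581/33  |  -2324/33 ]
Back-substitution:
s = (-2324/33) / (581/33) = -4
r = (10 - (-5/2)*(-4)) / (-33/16) = 0
q = (4 - (-7/2)*(0) - (-4)*(-4)) / 4 = -3
p = (26 - (-6)*(-3) - (5)*(0) - (8)*(-4)) / 8 = 5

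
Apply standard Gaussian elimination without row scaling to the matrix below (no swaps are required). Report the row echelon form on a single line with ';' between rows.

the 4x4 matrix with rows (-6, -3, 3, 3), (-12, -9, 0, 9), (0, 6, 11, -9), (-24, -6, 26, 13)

Forward elimination:
R2 <- R2 - (2)*R1:  [  0  -3  -6   3 ]
R4 <- R4 - (4)*R1:  [  0   6  14   1 ]
R3 <- R3 - (-2)*R2:  [  0   0  -1  -3 ]
R4 <- R4 - (-2)*R2:  [ 0  0  2  7 ]
R4 <- R4 - (-2)*R3:  [ 0  0  0  1 ]
Row echelon form:
[ -6  -3   3   3 ]
[  0  -3  -6   3 ]
[  0   0  -1  -3 ]
[  0   0   0   1 ]

REF = [-6 -3 3 3; 0 -3 -6 3; 0 0 -1 -3; 0 0 0 1]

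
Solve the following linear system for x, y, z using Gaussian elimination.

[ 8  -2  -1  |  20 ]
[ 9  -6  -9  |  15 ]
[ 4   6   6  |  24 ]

Forward elimination on [A|b]:
R2 <- R2 - (9/8)*R1:  [     0  -15/4  -63/8  -15/2 ]
R3 <- R3 - (1/2)*R1:  [    0     7  13/2    14 ]
R3 <- R3 - (-28/15)*R2:  [     0      0  -41/5      0 ]
Row echelon form:
[ 8     -2     -1  |     20 ]
[ 0  -15/4  -63/8  |  -15/2 ]
[ 0      0  -41/5  |      0 ]
Back-substitution:
z = (0) / (-41/5) = 0
y = (-15/2 - (-63/8)*(0)) / (-15/4) = 2
x = (20 - (-2)*(2) - (-1)*(0)) / 8 = 3

(3, 2, 0)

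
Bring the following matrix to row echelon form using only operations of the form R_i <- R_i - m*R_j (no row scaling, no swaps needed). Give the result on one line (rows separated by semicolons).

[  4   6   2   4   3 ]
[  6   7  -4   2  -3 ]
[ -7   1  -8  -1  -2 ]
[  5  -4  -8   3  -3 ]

REF = [4 6 2 4 3; 0 -2 -7 -4 -15/2; 0 0 -179/4 -17 -319/8; 0 0 0 1736/179 1766/179]

Forward elimination:
R2 <- R2 - (3/2)*R1:  [     0     -2     -7     -4  -15/2 ]
R3 <- R3 - (-7/4)*R1:  [    0  23/2  -9/2     6  13/4 ]
R4 <- R4 - (5/4)*R1:  [     0  -23/2  -21/2     -2  -27/4 ]
R3 <- R3 - (-23/4)*R2:  [      0       0  -179/4     -17  -319/8 ]
R4 <- R4 - (23/4)*R2:  [     0      0  119/4     21  291/8 ]
R4 <- R4 - (-119/179)*R3:  [        0         0         0  1736/179  1766/179 ]
Row echelon form:
[ 4   6       2         4         3 ]
[ 0  -2      -7        -4     -15/2 ]
[ 0   0  -179/4       -17    -319/8 ]
[ 0   0       0  1736/179  1766/179 ]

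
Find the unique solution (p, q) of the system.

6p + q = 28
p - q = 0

(4, 4)

Forward elimination on [A|b]:
R2 <- R2 - (1/6)*R1:  [     0   -7/6  -14/3 ]
Row echelon form:
[ 6     1  |     28 ]
[ 0  -7/6  |  -14/3 ]
Back-substitution:
q = (-14/3) / (-7/6) = 4
p = (28 - (1)*(4)) / 6 = 4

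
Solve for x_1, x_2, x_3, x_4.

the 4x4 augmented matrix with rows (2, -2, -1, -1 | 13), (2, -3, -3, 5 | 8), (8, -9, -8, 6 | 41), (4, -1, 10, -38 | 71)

Forward elimination on [A|b]:
R2 <- R2 - (1)*R1:  [  0  -1  -2   6  -5 ]
R3 <- R3 - (4)*R1:  [   0   -1   -4   10  -11 ]
R4 <- R4 - (2)*R1:  [   0    3   12  -36   45 ]
R3 <- R3 - (1)*R2:  [  0   0  -2   4  -6 ]
R4 <- R4 - (-3)*R2:  [   0    0    6  -18   30 ]
R4 <- R4 - (-3)*R3:  [  0   0   0  -6  12 ]
Row echelon form:
[ 2  -2  -1  -1  |  13 ]
[ 0  -1  -2   6  |  -5 ]
[ 0   0  -2   4  |  -6 ]
[ 0   0   0  -6  |  12 ]
Back-substitution:
x_4 = (12) / -6 = -2
x_3 = (-6 - (4)*(-2)) / -2 = -1
x_2 = (-5 - (-2)*(-1) - (6)*(-2)) / -1 = -5
x_1 = (13 - (-2)*(-5) - (-1)*(-1) - (-1)*(-2)) / 2 = 0

(0, -5, -1, -2)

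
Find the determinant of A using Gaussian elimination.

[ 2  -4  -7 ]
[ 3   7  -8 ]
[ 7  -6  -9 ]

det(A) = 363

Forward elimination:
R2 <- R2 - (3/2)*R1:  [   0   13  5/2 ]
R3 <- R3 - (7/2)*R1:  [    0     8  31/2 ]
R3 <- R3 - (8/13)*R2:  [      0       0  363/26 ]
Upper-triangular form:
[ 2  -4      -7 ]
[ 0  13     5/2 ]
[ 0   0  363/26 ]
det(A) = (-1)^0 * (2) * (13) * (363/26) = 363  (0 row swaps -> sign +1)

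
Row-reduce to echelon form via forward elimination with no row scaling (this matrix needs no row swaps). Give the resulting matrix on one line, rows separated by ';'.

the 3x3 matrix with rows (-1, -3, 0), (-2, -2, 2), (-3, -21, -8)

REF = [-1 -3 0; 0 4 2; 0 0 -2]

Forward elimination:
R2 <- R2 - (2)*R1:  [ 0  4  2 ]
R3 <- R3 - (3)*R1:  [   0  -12   -8 ]
R3 <- R3 - (-3)*R2:  [  0   0  -2 ]
Row echelon form:
[ -1  -3   0 ]
[  0   4   2 ]
[  0   0  -2 ]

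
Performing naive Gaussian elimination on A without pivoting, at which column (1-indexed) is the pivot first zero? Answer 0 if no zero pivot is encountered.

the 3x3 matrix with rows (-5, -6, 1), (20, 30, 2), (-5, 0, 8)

Naive forward elimination:
R2 <- R2 - (-4)*R1:  [ 0  6  6 ]
R3 <- R3 - (1)*R1:  [ 0  6  7 ]
R3 <- R3 - (1)*R2:  [ 0  0  1 ]
All pivots nonzero; naive elimination completes without hitting a zero pivot.

first zero-pivot column = 0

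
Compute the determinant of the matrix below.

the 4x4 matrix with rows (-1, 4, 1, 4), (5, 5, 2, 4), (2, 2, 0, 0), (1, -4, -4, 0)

Forward elimination:
R2 <- R2 - (-5)*R1:  [  0  25   7  24 ]
R3 <- R3 - (-2)*R1:  [  0  10   2   8 ]
R4 <- R4 - (-1)*R1:  [  0   0  -3   4 ]
R3 <- R3 - (2/5)*R2:  [    0     0  -4/5  -8/5 ]
R4 <- R4 - (15/4)*R3:  [  0   0   0  10 ]
Upper-triangular form:
[ -1   4     1     4 ]
[  0  25     7    24 ]
[  0   0  -4/5  -8/5 ]
[  0   0     0    10 ]
det(A) = (-1)^0 * (-1) * (25) * (-4/5) * (10) = 200  (0 row swaps -> sign +1)

det(A) = 200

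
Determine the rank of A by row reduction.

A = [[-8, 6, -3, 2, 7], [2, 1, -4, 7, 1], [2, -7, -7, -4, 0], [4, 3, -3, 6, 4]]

Row reduction:
R2 <- R2 - (-1/4)*R1:  [     0    5/2  -19/4   15/2   11/4 ]
R3 <- R3 - (-1/4)*R1:  [     0  -11/2  -31/4   -7/2    7/4 ]
R4 <- R4 - (-1/2)*R1:  [    0     6  -9/2     7  15/2 ]
R3 <- R3 - (-11/5)*R2:  [     0      0  -91/5     13   39/5 ]
R4 <- R4 - (12/5)*R2:  [     0      0  69/10    -11   9/10 ]
R4 <- R4 - (-69/182)*R3:  [      0       0       0  -85/14    27/7 ]
Row echelon form:
[ -8    6     -3       2     7 ]
[  0  5/2  -19/4    15/2  11/4 ]
[  0    0  -91/5      13  39/5 ]
[  0    0      0  -85/14  27/7 ]
Nonzero rows / pivot columns: 4

rank(A) = 4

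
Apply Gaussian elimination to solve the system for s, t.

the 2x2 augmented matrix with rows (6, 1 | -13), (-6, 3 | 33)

Forward elimination on [A|b]:
R2 <- R2 - (-1)*R1:  [  0   4  20 ]
Row echelon form:
[ 6  1  |  -13 ]
[ 0  4  |   20 ]
Back-substitution:
t = (20) / 4 = 5
s = (-13 - (1)*(5)) / 6 = -3

(-3, 5)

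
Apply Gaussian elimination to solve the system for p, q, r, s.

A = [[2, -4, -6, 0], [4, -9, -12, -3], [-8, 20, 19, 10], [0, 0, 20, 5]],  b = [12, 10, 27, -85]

(1, 5, -5, 3)

Forward elimination on [A|b]:
R2 <- R2 - (2)*R1:  [   0   -1    0   -3  -14 ]
R3 <- R3 - (-4)*R1:  [  0   4  -5  10  75 ]
R3 <- R3 - (-4)*R2:  [  0   0  -5  -2  19 ]
R4 <- R4 - (-4)*R3:  [  0   0   0  -3  -9 ]
Row echelon form:
[ 2  -4  -6   0  |   12 ]
[ 0  -1   0  -3  |  -14 ]
[ 0   0  -5  -2  |   19 ]
[ 0   0   0  -3  |   -9 ]
Back-substitution:
s = (-9) / -3 = 3
r = (19 - (-2)*(3)) / -5 = -5
q = (-14 - (-3)*(3)) / -1 = 5
p = (12 - (-4)*(5) - (-6)*(-5)) / 2 = 1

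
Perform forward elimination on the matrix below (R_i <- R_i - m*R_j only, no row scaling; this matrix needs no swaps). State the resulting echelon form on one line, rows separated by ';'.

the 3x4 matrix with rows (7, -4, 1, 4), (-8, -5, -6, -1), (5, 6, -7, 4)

REF = [7 -4 1 4; 0 -67/7 -34/7 25/7; 0 0 -818/67 298/67]

Forward elimination:
R2 <- R2 - (-8/7)*R1:  [     0  -67/7  -34/7   25/7 ]
R3 <- R3 - (5/7)*R1:  [     0   62/7  -54/7    8/7 ]
R3 <- R3 - (-62/67)*R2:  [       0        0  -818/67   298/67 ]
Row echelon form:
[ 7     -4        1       4 ]
[ 0  -67/7    -34/7    25/7 ]
[ 0      0  -818/67  298/67 ]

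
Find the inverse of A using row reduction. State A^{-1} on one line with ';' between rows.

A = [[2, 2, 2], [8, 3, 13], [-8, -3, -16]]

Gauss-Jordan on [A | I]:
R1 <- (1/2)*R1:  [   1    1    1  |  1/2    0    0 ]
R2 <- R2 - (8)*R1:  [  0  -5   5  |  -4   1   0 ]
R3 <- R3 - (-8)*R1:  [  0   5  -8  |   4   0   1 ]
R2 <- (1/-5)*R2:  [    0     1    -1  |   4/5  -1/5     0 ]
R1 <- R1 - (1)*R2:  [     1      0      2  |  -3/10    1/5      0 ]
R3 <- R3 - (5)*R2:  [  0   0  -3  |   0   1   1 ]
R3 <- (1/-3)*R3:  [    0     0     1  |     0  -1/3  -1/3 ]
R1 <- R1 - (2)*R3:  [     1      0      0  |  -3/10  13/15    2/3 ]
R2 <- R2 - (-1)*R3:  [     0      1      0  |    4/5  -8/15   -1/3 ]
Right block of [I | A^{-1}] is the inverse:
[ -3/10  13/15   2/3 ]
[   4/5  -8/15  -1/3 ]
[     0   -1/3  -1/3 ]

inverse = [-3/10 13/15 2/3; 4/5 -8/15 -1/3; 0 -1/3 -1/3]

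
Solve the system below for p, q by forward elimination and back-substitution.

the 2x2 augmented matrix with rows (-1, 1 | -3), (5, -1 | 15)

Forward elimination on [A|b]:
R2 <- R2 - (-5)*R1:  [ 0  4  0 ]
Row echelon form:
[ -1  1  |  -3 ]
[  0  4  |   0 ]
Back-substitution:
q = (0) / 4 = 0
p = (-3 - (1)*(0)) / -1 = 3

(3, 0)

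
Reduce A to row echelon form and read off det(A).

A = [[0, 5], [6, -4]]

Forward elimination:
R1 <-> R2   (pivot in column 1 was zero)
[ 6  -4 ]
[ 0   5 ]
Upper-triangular form:
[ 6  -4 ]
[ 0   5 ]
det(A) = (-1)^1 * (6) * (5) = -30  (1 row swap -> sign -1)

det(A) = -30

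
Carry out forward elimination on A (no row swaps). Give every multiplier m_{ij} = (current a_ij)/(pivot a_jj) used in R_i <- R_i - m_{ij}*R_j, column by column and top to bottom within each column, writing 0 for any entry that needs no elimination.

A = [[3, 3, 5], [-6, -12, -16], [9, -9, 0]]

Forward elimination:
R2 <- R2 - (-2)*R1:  [  0  -6  -6 ]
R3 <- R3 - (3)*R1:  [   0  -18  -15 ]
R3 <- R3 - (3)*R2:  [ 0  0  3 ]
Multipliers (in order of application): m_{21} = -2, m_{31} = 3, m_{32} = 3

multipliers: -2, 3, 3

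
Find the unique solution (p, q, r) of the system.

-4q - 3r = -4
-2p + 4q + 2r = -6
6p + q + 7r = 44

Forward elimination on [A|b]:
R1 <-> R2   (pivot in column 1 was zero)
[ -2   4   2  -6 ]
[  0  -4  -3  -4 ]
[  6   1   7  44 ]
R3 <- R3 - (-3)*R1:  [  0  13  13  26 ]
R3 <- R3 - (-13/4)*R2:  [    0     0  13/4    13 ]
Row echelon form:
[ -2   4     2  |  -6 ]
[  0  -4    -3  |  -4 ]
[  0   0  13/4  |  13 ]
Back-substitution:
r = (13) / (13/4) = 4
q = (-4 - (-3)*(4)) / -4 = -2
p = (-6 - (4)*(-2) - (2)*(4)) / -2 = 3

(3, -2, 4)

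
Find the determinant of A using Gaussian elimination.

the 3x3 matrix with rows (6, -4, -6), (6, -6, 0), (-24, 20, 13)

Forward elimination:
R2 <- R2 - (1)*R1:  [  0  -2   6 ]
R3 <- R3 - (-4)*R1:  [   0    4  -11 ]
R3 <- R3 - (-2)*R2:  [ 0  0  1 ]
Upper-triangular form:
[ 6  -4  -6 ]
[ 0  -2   6 ]
[ 0   0   1 ]
det(A) = (-1)^0 * (6) * (-2) * (1) = -12  (0 row swaps -> sign +1)

det(A) = -12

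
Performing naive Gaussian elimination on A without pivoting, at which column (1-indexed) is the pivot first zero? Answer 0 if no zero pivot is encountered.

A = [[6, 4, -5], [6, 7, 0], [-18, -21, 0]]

Naive forward elimination:
R2 <- R2 - (1)*R1:  [ 0  3  5 ]
R3 <- R3 - (-3)*R1:  [   0   -9  -15 ]
R3 <- R3 - (-3)*R2:  [ 0  0  0 ]
Matrix at this point:
[ 6  4  -5 ]
[ 0  3   5 ]
[ 0  0   0 ]
Pivot entry (3,3) in the last row is zero and there are no rows below to swap with -> zero pivot in column 3 (A is singular).

first zero-pivot column = 3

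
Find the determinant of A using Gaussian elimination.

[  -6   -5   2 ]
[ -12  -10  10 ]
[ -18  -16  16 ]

det(A) = -36

Forward elimination:
R2 <- R2 - (2)*R1:  [ 0  0  6 ]
R3 <- R3 - (3)*R1:  [  0  -1  10 ]
R2 <-> R3   (pivot in column 2 was zero)
[ -6  -5   2 ]
[  0  -1  10 ]
[  0   0   6 ]
Upper-triangular form:
[ -6  -5   2 ]
[  0  -1  10 ]
[  0   0   6 ]
det(A) = (-1)^1 * (-6) * (-1) * (6) = -36  (1 row swap -> sign -1)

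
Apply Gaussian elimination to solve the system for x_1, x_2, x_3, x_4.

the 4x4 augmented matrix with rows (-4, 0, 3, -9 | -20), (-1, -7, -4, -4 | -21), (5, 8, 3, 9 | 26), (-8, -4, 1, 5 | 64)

(-4, -1, 3, 5)

Forward elimination on [A|b]:
R2 <- R2 - (1/4)*R1:  [     0     -7  -19/4   -7/4    -16 ]
R3 <- R3 - (-5/4)*R1:  [    0     8  27/4  -9/4     1 ]
R4 <- R4 - (2)*R1:  [   0   -4   -5   23  104 ]
R3 <- R3 - (-8/7)*R2:  [      0       0   37/28   -17/4  -121/7 ]
R4 <- R4 - (4/7)*R2:  [     0      0  -16/7     24  792/7 ]
R4 <- R4 - (-64/37)*R3:  [       0        0        0   616/37  3080/37 ]
Row echelon form:
[ -4   0      3      -9  |      -20 ]
[  0  -7  -19/4    -7/4  |      -16 ]
[  0   0  37/28   -17/4  |   -121/7 ]
[  0   0      0  616/37  |  3080/37 ]
Back-substitution:
x_4 = (3080/37) / (616/37) = 5
x_3 = (-121/7 - (-17/4)*(5)) / (37/28) = 3
x_2 = (-16 - (-19/4)*(3) - (-7/4)*(5)) / -7 = -1
x_1 = (-20 - (3)*(3) - (-9)*(5)) / -4 = -4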